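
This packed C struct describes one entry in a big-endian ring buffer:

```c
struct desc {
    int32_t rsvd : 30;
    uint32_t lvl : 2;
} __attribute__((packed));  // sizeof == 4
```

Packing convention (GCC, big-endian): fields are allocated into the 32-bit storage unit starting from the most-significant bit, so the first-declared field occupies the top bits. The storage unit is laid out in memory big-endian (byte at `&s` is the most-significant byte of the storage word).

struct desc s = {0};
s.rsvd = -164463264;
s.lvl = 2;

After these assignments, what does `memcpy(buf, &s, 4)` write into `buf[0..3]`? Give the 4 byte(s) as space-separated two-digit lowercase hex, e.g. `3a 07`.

d8 c9 f5 82

[2+:30] rsvd=-164463264 & 0x3fffffff = 0x36327d60; word=0xd8c9f580
[0+:2] lvl=2 & 0x3 = 0x2; word=0xd8c9f582
word = 0xd8c9f582 → big-endian bytes:
  [0]=0xd8  [1]=0xc9  [2]=0xf5  [3]=0x82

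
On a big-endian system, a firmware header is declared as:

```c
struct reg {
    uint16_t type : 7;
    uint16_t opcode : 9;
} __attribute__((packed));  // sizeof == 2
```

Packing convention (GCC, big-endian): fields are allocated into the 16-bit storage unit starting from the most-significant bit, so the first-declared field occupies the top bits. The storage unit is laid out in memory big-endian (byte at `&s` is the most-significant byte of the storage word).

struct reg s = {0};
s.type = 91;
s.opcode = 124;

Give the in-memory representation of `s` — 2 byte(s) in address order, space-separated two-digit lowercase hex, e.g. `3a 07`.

type:7 = 91 → 0x5b << 9 → word 0xb600
opcode:9 = 124 → 0x7c << 0 → word 0xb67c
word = 0xb67c → big-endian bytes:
  [0]=0xb6  [1]=0x7c

b6 7c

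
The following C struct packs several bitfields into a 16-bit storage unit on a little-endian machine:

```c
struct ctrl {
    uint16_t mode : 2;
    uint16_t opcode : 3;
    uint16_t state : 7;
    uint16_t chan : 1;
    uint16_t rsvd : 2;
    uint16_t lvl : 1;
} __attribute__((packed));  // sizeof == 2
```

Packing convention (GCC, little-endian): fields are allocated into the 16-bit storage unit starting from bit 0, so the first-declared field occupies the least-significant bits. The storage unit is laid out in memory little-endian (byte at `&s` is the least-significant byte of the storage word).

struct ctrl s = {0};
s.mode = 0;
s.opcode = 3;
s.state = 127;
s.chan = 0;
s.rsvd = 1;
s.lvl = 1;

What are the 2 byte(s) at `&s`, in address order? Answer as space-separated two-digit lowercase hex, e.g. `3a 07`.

ec af

mode (2b) val=0 bits=0x0 at bit 0: 0x0000
opcode (3b) val=3 bits=0x3 at bit 2: 0x000c
state (7b) val=127 bits=0x7f at bit 5: 0x0fec
chan (1b) val=0 bits=0x0 at bit 12: 0x0fec
rsvd (2b) val=1 bits=0x1 at bit 13: 0x2fec
lvl (1b) val=1 bits=0x1 at bit 15: 0xafec
word = 0xafec → little-endian bytes:
  [0]=0xec  [1]=0xaf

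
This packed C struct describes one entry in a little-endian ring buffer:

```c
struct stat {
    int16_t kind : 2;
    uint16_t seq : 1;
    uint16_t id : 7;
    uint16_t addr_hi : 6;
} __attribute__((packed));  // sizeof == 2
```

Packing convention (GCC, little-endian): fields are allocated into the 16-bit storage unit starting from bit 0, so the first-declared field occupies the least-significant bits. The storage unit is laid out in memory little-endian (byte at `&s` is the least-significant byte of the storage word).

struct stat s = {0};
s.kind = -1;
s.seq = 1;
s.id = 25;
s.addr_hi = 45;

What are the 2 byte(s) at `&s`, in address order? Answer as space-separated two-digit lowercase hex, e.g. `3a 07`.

kind (2b) val=-1 bits=0x3 at bit 0: 0x0003
seq (1b) val=1 bits=0x1 at bit 2: 0x0007
id (7b) val=25 bits=0x19 at bit 3: 0x00cf
addr_hi (6b) val=45 bits=0x2d at bit 10: 0xb4cf
word = 0xb4cf → little-endian bytes:
  [0]=0xcf  [1]=0xb4

cf b4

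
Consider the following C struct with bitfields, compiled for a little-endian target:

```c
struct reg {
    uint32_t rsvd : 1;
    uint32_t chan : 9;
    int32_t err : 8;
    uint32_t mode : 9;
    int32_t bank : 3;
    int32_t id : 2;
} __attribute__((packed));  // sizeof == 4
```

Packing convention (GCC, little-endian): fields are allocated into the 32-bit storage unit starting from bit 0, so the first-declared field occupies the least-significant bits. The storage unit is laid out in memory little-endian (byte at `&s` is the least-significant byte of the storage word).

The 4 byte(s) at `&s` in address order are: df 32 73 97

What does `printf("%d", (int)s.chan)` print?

367

[0]=0xdf [1]=0x32 [2]=0x73 [3]=0x97 (little-endian) → word 0x977332df
rsvd:1 @ bit 0 → (0x977332df>>0)&0x1 = 0x1
chan:9 @ bit 1 → (0x977332df>>1)&0x1ff = 0x16f  ←
err:8 @ bit 10 → (0x977332df>>10)&0xff = 0xcc
mode:9 @ bit 18 → (0x977332df>>18)&0x1ff = 0x1dc
bank:3 @ bit 27 → (0x977332df>>27)&0x7 = 0x2
id:2 @ bit 30 → (0x977332df>>30)&0x3 = 0x2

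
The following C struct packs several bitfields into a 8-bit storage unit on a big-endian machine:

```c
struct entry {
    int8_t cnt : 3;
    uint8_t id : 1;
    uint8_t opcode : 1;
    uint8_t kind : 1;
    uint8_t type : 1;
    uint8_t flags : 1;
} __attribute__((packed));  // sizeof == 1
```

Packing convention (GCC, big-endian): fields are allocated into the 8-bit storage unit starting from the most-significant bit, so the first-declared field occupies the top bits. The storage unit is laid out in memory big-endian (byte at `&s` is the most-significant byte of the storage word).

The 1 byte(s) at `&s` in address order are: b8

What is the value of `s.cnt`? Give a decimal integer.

[0]=0xb8 (big-endian) → word 0xb8
cnt:3 @ bit 5 → (0xb8>>5)&0x7 = 0x5  ←
id:1 @ bit 4 → (0xb8>>4)&0x1 = 0x1
opcode:1 @ bit 3 → (0xb8>>3)&0x1 = 0x1
kind:1 @ bit 2 → (0xb8>>2)&0x1 = 0x0
type:1 @ bit 1 → (0xb8>>1)&0x1 = 0x0
flags:1 @ bit 0 → (0xb8>>0)&0x1 = 0x0
cnt signed 3b, MSB=1: 5 - 8 = -3

-3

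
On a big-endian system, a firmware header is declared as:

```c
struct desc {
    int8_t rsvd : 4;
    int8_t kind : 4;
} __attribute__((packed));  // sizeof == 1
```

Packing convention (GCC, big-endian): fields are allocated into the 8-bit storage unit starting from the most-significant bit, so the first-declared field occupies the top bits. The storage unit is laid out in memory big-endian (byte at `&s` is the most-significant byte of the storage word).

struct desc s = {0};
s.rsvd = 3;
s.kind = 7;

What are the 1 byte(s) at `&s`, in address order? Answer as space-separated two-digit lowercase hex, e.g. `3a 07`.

37

[4+:4] rsvd=3 & 0xf = 0x3; word=0x30
[0+:4] kind=7 & 0xf = 0x7; word=0x37
word = 0x37 → big-endian bytes:
  [0]=0x37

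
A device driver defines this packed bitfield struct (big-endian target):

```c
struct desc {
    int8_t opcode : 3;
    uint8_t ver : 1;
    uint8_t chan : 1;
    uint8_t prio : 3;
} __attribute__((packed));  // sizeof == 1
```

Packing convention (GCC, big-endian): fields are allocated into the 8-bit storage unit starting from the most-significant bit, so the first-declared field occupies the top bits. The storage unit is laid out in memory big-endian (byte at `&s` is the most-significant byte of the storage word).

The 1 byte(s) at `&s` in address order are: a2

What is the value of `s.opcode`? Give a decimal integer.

-3

[0]=0xa2 (big-endian) → word 0xa2
opcode [5+:3] = (word>>5) & 0x7 = 5  ←
ver [4+:1] = (word>>4) & 0x1 = 0
chan [3+:1] = (word>>3) & 0x1 = 0
prio [0+:3] = (word>>0) & 0x7 = 2
opcode signed 3b, MSB=1: 5 - 8 = -3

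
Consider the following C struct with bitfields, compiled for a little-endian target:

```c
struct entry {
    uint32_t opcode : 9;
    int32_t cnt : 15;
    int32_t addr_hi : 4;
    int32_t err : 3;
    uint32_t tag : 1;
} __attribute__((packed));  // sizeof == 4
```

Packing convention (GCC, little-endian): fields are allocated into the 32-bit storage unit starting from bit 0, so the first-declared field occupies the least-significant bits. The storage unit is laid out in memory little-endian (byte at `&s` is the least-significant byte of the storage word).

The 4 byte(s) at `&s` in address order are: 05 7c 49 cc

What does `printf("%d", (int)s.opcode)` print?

5

[0]=0x05 [1]=0x7c [2]=0x49 [3]=0xcc (little-endian) → word 0xcc497c05
opcode:9 @ bit 0 → (0xcc497c05>>0)&0x1ff = 0x5  ←
cnt:15 @ bit 9 → (0xcc497c05>>9)&0x7fff = 0x24be
addr_hi:4 @ bit 24 → (0xcc497c05>>24)&0xf = 0xc
err:3 @ bit 28 → (0xcc497c05>>28)&0x7 = 0x4
tag:1 @ bit 31 → (0xcc497c05>>31)&0x1 = 0x1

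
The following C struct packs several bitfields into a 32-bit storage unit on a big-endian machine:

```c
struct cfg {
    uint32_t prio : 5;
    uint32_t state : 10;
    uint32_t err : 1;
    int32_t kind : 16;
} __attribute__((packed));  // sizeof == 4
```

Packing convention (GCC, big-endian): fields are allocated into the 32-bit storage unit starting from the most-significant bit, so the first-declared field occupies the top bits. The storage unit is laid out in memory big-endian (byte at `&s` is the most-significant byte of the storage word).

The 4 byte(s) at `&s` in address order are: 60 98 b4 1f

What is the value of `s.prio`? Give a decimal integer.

[0]=0x60 [1]=0x98 [2]=0xb4 [3]=0x1f (big-endian) → word 0x6098b41f
prio [27+:5] = (word>>27) & 0x1f = 12  ←
state [17+:10] = (word>>17) & 0x3ff = 76
err [16+:1] = (word>>16) & 0x1 = 0
kind [0+:16] = (word>>0) & 0xffff = 46111

12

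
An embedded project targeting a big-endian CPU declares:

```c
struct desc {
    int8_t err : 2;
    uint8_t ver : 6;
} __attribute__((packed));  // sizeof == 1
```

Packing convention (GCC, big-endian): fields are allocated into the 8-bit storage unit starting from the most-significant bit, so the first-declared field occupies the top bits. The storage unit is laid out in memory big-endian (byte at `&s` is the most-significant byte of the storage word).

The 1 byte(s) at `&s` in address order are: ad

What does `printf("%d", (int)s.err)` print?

[0]=0xad (big-endian) → word 0xad
err:2 @ bit 6 → (0xad>>6)&0x3 = 0x2  ←
ver:6 @ bit 0 → (0xad>>0)&0x3f = 0x2d
err signed 2b, MSB=1: 2 - 4 = -2

-2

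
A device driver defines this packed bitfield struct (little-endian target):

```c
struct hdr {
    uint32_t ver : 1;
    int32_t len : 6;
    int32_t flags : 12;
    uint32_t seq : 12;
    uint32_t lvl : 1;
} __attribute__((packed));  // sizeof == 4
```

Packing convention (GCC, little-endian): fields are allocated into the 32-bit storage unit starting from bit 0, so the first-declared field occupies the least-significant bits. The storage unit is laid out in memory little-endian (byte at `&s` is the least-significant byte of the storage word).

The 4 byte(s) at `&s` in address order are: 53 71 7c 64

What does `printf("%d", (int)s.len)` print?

[0]=0x53 [1]=0x71 [2]=0x7c [3]=0x64 (little-endian) → word 0x647c7153
ver [0+:1] = (word>>0) & 0x1 = 1
len [1+:6] = (word>>1) & 0x3f = 41  ←
flags [7+:12] = (word>>7) & 0xfff = 2274
seq [19+:12] = (word>>19) & 0xfff = 3215
lvl [31+:1] = (word>>31) & 0x1 = 0
len signed 6b, MSB=1: 41 - 64 = -23

-23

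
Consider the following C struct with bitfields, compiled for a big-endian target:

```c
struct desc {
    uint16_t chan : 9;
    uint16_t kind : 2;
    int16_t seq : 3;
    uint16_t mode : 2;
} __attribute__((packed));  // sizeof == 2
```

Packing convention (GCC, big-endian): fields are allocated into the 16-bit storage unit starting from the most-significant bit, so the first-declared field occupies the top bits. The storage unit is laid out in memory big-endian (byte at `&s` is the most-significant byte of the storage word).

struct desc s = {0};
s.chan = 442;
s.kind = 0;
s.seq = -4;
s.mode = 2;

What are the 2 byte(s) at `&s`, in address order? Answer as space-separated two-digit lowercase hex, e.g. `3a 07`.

chan (9b) val=442 bits=0x1ba at bit 7: 0xdd00
kind (2b) val=0 bits=0x0 at bit 5: 0xdd00
seq (3b) val=-4 bits=0x4 at bit 2: 0xdd10
mode (2b) val=2 bits=0x2 at bit 0: 0xdd12
word = 0xdd12 → big-endian bytes:
  [0]=0xdd  [1]=0x12

dd 12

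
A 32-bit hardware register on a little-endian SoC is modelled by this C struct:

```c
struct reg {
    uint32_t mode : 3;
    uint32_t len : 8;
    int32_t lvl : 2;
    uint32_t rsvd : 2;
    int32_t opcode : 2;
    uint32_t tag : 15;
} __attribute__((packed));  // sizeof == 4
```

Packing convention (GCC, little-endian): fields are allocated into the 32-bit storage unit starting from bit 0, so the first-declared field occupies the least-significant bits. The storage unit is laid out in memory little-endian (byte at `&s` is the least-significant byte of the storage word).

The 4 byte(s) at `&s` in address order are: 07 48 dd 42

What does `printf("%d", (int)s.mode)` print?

[0]=0x07 [1]=0x48 [2]=0xdd [3]=0x42 (little-endian) → word 0x42dd4807
mode [0+:3] = (word>>0) & 0x7 = 7  ←
len [3+:8] = (word>>3) & 0xff = 0
lvl [11+:2] = (word>>11) & 0x3 = 1
rsvd [13+:2] = (word>>13) & 0x3 = 2
opcode [15+:2] = (word>>15) & 0x3 = 2
tag [17+:15] = (word>>17) & 0x7fff = 8558

7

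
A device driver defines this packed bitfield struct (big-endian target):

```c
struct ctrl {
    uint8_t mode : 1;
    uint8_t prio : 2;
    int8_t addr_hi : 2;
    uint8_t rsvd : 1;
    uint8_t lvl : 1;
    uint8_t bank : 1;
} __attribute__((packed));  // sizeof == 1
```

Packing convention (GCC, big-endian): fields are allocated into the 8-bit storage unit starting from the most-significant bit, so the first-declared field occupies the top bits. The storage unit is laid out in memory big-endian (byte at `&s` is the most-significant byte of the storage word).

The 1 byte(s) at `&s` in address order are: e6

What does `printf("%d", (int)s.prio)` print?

3

[0]=0xe6 (big-endian) → word 0xe6
mode [7+:1] = (word>>7) & 0x1 = 1
prio [5+:2] = (word>>5) & 0x3 = 3  ←
addr_hi [3+:2] = (word>>3) & 0x3 = 0
rsvd [2+:1] = (word>>2) & 0x1 = 1
lvl [1+:1] = (word>>1) & 0x1 = 1
bank [0+:1] = (word>>0) & 0x1 = 0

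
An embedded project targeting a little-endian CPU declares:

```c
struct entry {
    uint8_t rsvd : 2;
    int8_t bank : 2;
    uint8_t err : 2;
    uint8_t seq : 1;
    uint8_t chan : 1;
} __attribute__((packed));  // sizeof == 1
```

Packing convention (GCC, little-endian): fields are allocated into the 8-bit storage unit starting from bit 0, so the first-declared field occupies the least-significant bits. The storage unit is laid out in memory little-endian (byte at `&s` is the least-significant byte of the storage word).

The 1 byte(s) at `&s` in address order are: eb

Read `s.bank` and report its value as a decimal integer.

[0]=0xeb (little-endian) → word 0xeb
rsvd:2 @ bit 0 → (0xeb>>0)&0x3 = 0x3
bank:2 @ bit 2 → (0xeb>>2)&0x3 = 0x2  ←
err:2 @ bit 4 → (0xeb>>4)&0x3 = 0x2
seq:1 @ bit 6 → (0xeb>>6)&0x1 = 0x1
chan:1 @ bit 7 → (0xeb>>7)&0x1 = 0x1
bank signed 2b, MSB=1: 2 - 4 = -2

-2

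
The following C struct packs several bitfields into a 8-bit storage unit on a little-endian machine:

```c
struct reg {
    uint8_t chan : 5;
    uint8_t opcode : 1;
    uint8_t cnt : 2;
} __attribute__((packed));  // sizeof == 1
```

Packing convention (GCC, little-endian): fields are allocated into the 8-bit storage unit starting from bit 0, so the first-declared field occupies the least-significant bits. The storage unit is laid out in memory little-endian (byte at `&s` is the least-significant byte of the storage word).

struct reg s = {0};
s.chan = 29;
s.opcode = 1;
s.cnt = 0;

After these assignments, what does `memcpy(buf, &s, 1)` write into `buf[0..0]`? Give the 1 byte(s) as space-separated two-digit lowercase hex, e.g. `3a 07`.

3d

[0+:5] chan=29 & 0x1f = 0x1d; word=0x1d
[5+:1] opcode=1 & 0x1 = 0x1; word=0x3d
[6+:2] cnt=0 & 0x3 = 0x0; word=0x3d
word = 0x3d → little-endian bytes:
  [0]=0x3d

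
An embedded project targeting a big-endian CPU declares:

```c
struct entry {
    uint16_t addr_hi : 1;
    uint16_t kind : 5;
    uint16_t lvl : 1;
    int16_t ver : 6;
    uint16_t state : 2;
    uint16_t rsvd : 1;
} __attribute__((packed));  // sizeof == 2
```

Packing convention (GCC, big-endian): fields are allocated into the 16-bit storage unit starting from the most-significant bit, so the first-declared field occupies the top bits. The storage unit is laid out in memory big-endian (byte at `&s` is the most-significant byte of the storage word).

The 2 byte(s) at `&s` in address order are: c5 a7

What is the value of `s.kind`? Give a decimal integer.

[0]=0xc5 [1]=0xa7 (big-endian) → word 0xc5a7
addr_hi:1 @ bit 15 → (0xc5a7>>15)&0x1 = 0x1
kind:5 @ bit 10 → (0xc5a7>>10)&0x1f = 0x11  ←
lvl:1 @ bit 9 → (0xc5a7>>9)&0x1 = 0x0
ver:6 @ bit 3 → (0xc5a7>>3)&0x3f = 0x34
state:2 @ bit 1 → (0xc5a7>>1)&0x3 = 0x3
rsvd:1 @ bit 0 → (0xc5a7>>0)&0x1 = 0x1

17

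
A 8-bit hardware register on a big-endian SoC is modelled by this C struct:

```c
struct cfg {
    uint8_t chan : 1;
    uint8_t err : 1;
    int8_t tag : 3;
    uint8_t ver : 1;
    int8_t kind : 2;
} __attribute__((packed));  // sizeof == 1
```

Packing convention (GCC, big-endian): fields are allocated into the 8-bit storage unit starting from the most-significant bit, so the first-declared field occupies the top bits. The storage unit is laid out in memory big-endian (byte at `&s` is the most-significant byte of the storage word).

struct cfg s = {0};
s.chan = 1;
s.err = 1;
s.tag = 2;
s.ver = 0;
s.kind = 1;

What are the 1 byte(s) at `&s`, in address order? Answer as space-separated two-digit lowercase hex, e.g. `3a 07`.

chan (1b) val=1 bits=0x1 at bit 7: 0x80
err (1b) val=1 bits=0x1 at bit 6: 0xc0
tag (3b) val=2 bits=0x2 at bit 3: 0xd0
ver (1b) val=0 bits=0x0 at bit 2: 0xd0
kind (2b) val=1 bits=0x1 at bit 0: 0xd1
word = 0xd1 → big-endian bytes:
  [0]=0xd1

d1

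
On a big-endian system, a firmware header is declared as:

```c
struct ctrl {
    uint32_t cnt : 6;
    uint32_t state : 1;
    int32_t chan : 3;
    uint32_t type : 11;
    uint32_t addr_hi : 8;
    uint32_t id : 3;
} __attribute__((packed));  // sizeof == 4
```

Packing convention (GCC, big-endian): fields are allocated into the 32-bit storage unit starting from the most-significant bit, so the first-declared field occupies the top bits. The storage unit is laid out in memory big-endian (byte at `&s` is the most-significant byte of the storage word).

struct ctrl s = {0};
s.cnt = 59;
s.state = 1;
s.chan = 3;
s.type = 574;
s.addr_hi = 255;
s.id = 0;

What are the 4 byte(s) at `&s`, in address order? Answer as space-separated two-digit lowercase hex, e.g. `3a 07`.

ee d1 f7 f8

[26+:6] cnt=59 & 0x3f = 0x3b; word=0xec000000
[25+:1] state=1 & 0x1 = 0x1; word=0xee000000
[22+:3] chan=3 & 0x7 = 0x3; word=0xeec00000
[11+:11] type=574 & 0x7ff = 0x23e; word=0xeed1f000
[3+:8] addr_hi=255 & 0xff = 0xff; word=0xeed1f7f8
[0+:3] id=0 & 0x7 = 0x0; word=0xeed1f7f8
word = 0xeed1f7f8 → big-endian bytes:
  [0]=0xee  [1]=0xd1  [2]=0xf7  [3]=0xf8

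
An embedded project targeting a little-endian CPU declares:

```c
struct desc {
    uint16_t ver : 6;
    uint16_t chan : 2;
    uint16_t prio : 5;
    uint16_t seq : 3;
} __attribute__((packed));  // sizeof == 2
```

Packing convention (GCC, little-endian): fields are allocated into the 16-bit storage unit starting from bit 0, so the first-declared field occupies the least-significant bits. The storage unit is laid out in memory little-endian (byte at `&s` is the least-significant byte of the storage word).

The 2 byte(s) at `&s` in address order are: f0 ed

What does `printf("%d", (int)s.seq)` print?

[0]=0xf0 [1]=0xed (little-endian) → word 0xedf0
ver [0+:6] = (word>>0) & 0x3f = 48
chan [6+:2] = (word>>6) & 0x3 = 3
prio [8+:5] = (word>>8) & 0x1f = 13
seq [13+:3] = (word>>13) & 0x7 = 7  ←

7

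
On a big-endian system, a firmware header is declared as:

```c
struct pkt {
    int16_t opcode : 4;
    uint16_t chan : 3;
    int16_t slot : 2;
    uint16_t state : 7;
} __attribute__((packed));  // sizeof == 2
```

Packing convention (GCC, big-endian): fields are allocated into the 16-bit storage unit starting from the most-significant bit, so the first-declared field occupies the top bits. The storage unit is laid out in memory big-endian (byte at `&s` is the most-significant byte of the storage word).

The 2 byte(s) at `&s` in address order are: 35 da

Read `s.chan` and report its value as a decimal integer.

2

[0]=0x35 [1]=0xda (big-endian) → word 0x35da
opcode:4 @ bit 12 → (0x35da>>12)&0xf = 0x3
chan:3 @ bit 9 → (0x35da>>9)&0x7 = 0x2  ←
slot:2 @ bit 7 → (0x35da>>7)&0x3 = 0x3
state:7 @ bit 0 → (0x35da>>0)&0x7f = 0x5a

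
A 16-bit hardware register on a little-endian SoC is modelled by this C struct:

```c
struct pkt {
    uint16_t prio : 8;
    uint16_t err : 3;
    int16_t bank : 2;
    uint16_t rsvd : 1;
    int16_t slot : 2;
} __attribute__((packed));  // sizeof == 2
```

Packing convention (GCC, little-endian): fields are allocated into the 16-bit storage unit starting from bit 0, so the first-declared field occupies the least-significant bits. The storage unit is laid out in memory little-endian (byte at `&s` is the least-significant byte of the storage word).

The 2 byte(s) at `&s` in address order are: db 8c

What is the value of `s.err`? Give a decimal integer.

4

[0]=0xdb [1]=0x8c (little-endian) → word 0x8cdb
prio [0+:8] = (word>>0) & 0xff = 219
err [8+:3] = (word>>8) & 0x7 = 4  ←
bank [11+:2] = (word>>11) & 0x3 = 1
rsvd [13+:1] = (word>>13) & 0x1 = 0
slot [14+:2] = (word>>14) & 0x3 = 2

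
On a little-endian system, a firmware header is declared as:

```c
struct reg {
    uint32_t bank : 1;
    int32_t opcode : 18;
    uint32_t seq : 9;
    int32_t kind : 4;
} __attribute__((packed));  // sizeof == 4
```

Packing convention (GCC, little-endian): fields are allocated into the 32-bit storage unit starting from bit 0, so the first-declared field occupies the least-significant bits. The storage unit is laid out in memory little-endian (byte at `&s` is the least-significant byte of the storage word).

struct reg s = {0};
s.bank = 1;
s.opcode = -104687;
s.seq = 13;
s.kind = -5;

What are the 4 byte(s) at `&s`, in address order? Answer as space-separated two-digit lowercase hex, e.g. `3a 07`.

bank:1 = 1 → 0x1 << 0 → word 0x00000001
opcode:18 = -104687 → 0x26711 << 1 → word 0x0004ce23
seq:9 = 13 → 0xd << 19 → word 0x006cce23
kind:4 = -5 → 0xb << 28 → word 0xb06cce23
word = 0xb06cce23 → little-endian bytes:
  [0]=0x23  [1]=0xce  [2]=0x6c  [3]=0xb0

23 ce 6c b0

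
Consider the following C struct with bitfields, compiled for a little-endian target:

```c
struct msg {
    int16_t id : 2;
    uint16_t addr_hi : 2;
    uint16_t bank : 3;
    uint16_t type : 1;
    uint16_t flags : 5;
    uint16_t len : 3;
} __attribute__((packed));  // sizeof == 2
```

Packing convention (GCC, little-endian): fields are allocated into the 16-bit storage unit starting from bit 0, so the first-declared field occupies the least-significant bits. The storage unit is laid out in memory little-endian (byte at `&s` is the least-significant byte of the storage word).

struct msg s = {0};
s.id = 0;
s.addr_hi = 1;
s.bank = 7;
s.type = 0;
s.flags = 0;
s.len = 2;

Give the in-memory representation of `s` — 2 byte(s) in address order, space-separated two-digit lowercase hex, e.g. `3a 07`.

id (2b) val=0 bits=0x0 at bit 0: 0x0000
addr_hi (2b) val=1 bits=0x1 at bit 2: 0x0004
bank (3b) val=7 bits=0x7 at bit 4: 0x0074
type (1b) val=0 bits=0x0 at bit 7: 0x0074
flags (5b) val=0 bits=0x0 at bit 8: 0x0074
len (3b) val=2 bits=0x2 at bit 13: 0x4074
word = 0x4074 → little-endian bytes:
  [0]=0x74  [1]=0x40

74 40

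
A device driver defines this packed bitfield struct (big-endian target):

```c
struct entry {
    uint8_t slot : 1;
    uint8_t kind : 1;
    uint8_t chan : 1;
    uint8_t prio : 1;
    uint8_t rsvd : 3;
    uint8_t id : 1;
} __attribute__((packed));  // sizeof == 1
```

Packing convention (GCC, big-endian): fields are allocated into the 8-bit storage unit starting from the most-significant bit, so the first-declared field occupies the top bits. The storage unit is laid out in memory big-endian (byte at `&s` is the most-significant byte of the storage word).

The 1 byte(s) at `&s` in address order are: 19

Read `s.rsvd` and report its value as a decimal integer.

4

[0]=0x19 (big-endian) → word 0x19
slot:1 @ bit 7 → (0x19>>7)&0x1 = 0x0
kind:1 @ bit 6 → (0x19>>6)&0x1 = 0x0
chan:1 @ bit 5 → (0x19>>5)&0x1 = 0x0
prio:1 @ bit 4 → (0x19>>4)&0x1 = 0x1
rsvd:3 @ bit 1 → (0x19>>1)&0x7 = 0x4  ←
id:1 @ bit 0 → (0x19>>0)&0x1 = 0x1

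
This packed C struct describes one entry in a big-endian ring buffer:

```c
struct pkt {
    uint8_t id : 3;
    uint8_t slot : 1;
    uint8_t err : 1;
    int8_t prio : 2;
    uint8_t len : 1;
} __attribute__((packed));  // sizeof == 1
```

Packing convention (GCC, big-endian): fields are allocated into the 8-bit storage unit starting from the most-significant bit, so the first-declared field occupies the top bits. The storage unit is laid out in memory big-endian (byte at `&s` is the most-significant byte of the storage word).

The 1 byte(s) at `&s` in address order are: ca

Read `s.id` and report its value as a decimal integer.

[0]=0xca (big-endian) → word 0xca
id:3 @ bit 5 → (0xca>>5)&0x7 = 0x6  ←
slot:1 @ bit 4 → (0xca>>4)&0x1 = 0x0
err:1 @ bit 3 → (0xca>>3)&0x1 = 0x1
prio:2 @ bit 1 → (0xca>>1)&0x3 = 0x1
len:1 @ bit 0 → (0xca>>0)&0x1 = 0x0

6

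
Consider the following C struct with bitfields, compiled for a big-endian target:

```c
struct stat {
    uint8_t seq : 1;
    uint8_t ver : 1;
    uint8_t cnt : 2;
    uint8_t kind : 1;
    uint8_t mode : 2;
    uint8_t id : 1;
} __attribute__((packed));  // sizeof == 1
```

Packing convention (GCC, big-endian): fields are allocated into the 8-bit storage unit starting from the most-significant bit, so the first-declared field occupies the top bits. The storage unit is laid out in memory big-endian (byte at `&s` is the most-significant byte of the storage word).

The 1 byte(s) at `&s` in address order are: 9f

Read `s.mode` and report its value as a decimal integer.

[0]=0x9f (big-endian) → word 0x9f
seq [7+:1] = (word>>7) & 0x1 = 1
ver [6+:1] = (word>>6) & 0x1 = 0
cnt [4+:2] = (word>>4) & 0x3 = 1
kind [3+:1] = (word>>3) & 0x1 = 1
mode [1+:2] = (word>>1) & 0x3 = 3  ←
id [0+:1] = (word>>0) & 0x1 = 1

3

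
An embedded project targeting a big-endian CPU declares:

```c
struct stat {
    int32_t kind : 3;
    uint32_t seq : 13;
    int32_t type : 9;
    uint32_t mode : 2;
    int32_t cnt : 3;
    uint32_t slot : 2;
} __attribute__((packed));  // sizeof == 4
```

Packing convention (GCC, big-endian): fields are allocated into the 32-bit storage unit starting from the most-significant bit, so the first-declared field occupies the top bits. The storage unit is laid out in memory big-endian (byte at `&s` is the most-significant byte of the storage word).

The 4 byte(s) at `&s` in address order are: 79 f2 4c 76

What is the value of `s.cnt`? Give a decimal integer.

[0]=0x79 [1]=0xf2 [2]=0x4c [3]=0x76 (big-endian) → word 0x79f24c76
kind:3 @ bit 29 → (0x79f24c76>>29)&0x7 = 0x3
seq:13 @ bit 16 → (0x79f24c76>>16)&0x1fff = 0x19f2
type:9 @ bit 7 → (0x79f24c76>>7)&0x1ff = 0x98
mode:2 @ bit 5 → (0x79f24c76>>5)&0x3 = 0x3
cnt:3 @ bit 2 → (0x79f24c76>>2)&0x7 = 0x5  ←
slot:2 @ bit 0 → (0x79f24c76>>0)&0x3 = 0x2
cnt signed 3b, MSB=1: 5 - 8 = -3

-3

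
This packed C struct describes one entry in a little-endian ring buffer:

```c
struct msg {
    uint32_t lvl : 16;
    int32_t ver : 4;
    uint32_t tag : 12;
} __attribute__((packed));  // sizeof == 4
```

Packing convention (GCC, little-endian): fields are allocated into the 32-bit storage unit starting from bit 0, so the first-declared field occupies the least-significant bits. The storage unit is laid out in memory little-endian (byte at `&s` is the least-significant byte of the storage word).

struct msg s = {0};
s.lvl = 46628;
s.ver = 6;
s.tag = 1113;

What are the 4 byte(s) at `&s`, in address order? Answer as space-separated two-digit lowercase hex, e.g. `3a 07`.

lvl (16b) val=46628 bits=0xb624 at bit 0: 0x0000b624
ver (4b) val=6 bits=0x6 at bit 16: 0x0006b624
tag (12b) val=1113 bits=0x459 at bit 20: 0x4596b624
word = 0x4596b624 → little-endian bytes:
  [0]=0x24  [1]=0xb6  [2]=0x96  [3]=0x45

24 b6 96 45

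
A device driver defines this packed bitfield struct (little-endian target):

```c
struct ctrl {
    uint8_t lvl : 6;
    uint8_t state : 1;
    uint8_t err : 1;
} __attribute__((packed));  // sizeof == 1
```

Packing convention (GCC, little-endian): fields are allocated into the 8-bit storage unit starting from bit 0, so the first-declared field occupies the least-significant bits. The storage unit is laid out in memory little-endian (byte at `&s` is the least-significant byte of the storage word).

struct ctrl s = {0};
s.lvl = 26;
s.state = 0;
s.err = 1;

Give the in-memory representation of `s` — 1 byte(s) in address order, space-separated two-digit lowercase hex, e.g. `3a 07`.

lvl:6 = 26 → 0x1a << 0 → word 0x1a
state:1 = 0 → 0x0 << 6 → word 0x1a
err:1 = 1 → 0x1 << 7 → word 0x9a
word = 0x9a → little-endian bytes:
  [0]=0x9a

9a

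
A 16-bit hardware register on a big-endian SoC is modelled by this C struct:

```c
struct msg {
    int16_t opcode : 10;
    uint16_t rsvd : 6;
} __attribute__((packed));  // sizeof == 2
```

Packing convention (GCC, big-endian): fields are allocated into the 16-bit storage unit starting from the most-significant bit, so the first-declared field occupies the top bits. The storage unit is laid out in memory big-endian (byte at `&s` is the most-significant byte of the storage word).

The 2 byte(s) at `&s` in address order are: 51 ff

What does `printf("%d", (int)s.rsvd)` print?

[0]=0x51 [1]=0xff (big-endian) → word 0x51ff
opcode [6+:10] = (word>>6) & 0x3ff = 327
rsvd [0+:6] = (word>>0) & 0x3f = 63  ←

63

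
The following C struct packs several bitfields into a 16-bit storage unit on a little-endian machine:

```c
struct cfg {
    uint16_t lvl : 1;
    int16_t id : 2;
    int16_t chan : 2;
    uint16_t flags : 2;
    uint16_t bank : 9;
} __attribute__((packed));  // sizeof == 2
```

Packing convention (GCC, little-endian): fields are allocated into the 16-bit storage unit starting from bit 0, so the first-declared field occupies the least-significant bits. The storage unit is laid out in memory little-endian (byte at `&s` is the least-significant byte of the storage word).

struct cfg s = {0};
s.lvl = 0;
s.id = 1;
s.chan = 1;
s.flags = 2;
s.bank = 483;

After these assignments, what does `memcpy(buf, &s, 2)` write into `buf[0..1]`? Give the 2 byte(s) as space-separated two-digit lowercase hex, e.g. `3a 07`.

lvl:1 = 0 → 0x0 << 0 → word 0x0000
id:2 = 1 → 0x1 << 1 → word 0x0002
chan:2 = 1 → 0x1 << 3 → word 0x000a
flags:2 = 2 → 0x2 << 5 → word 0x004a
bank:9 = 483 → 0x1e3 << 7 → word 0xf1ca
word = 0xf1ca → little-endian bytes:
  [0]=0xca  [1]=0xf1

ca f1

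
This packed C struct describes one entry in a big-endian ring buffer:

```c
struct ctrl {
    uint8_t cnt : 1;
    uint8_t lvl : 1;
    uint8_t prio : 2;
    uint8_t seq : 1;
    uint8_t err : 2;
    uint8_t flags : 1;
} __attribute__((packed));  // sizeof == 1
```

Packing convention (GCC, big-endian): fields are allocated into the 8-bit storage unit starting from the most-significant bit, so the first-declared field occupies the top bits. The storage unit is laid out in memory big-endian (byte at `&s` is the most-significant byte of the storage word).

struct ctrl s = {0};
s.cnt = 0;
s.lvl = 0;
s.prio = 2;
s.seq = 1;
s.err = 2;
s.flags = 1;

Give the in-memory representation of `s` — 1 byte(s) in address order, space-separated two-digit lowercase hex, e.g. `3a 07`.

cnt (1b) val=0 bits=0x0 at bit 7: 0x00
lvl (1b) val=0 bits=0x0 at bit 6: 0x00
prio (2b) val=2 bits=0x2 at bit 4: 0x20
seq (1b) val=1 bits=0x1 at bit 3: 0x28
err (2b) val=2 bits=0x2 at bit 1: 0x2c
flags (1b) val=1 bits=0x1 at bit 0: 0x2d
word = 0x2d → big-endian bytes:
  [0]=0x2d

2d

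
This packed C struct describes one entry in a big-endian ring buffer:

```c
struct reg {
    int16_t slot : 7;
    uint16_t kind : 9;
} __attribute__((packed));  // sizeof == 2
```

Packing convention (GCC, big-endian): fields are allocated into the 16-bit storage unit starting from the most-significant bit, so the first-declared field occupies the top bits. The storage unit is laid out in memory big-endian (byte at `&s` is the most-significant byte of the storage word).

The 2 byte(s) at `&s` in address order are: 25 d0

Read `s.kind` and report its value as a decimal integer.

[0]=0x25 [1]=0xd0 (big-endian) → word 0x25d0
slot [9+:7] = (word>>9) & 0x7f = 18
kind [0+:9] = (word>>0) & 0x1ff = 464  ←

464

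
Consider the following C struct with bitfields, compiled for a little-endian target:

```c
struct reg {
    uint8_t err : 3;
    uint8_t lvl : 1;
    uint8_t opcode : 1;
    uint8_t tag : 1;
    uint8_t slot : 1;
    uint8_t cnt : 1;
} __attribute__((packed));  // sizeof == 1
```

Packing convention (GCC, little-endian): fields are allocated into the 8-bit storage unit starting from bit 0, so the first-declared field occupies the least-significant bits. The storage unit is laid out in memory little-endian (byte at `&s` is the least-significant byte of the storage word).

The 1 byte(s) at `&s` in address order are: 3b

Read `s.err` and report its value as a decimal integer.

[0]=0x3b (little-endian) → word 0x3b
err [0+:3] = (word>>0) & 0x7 = 3  ←
lvl [3+:1] = (word>>3) & 0x1 = 1
opcode [4+:1] = (word>>4) & 0x1 = 1
tag [5+:1] = (word>>5) & 0x1 = 1
slot [6+:1] = (word>>6) & 0x1 = 0
cnt [7+:1] = (word>>7) & 0x1 = 0

3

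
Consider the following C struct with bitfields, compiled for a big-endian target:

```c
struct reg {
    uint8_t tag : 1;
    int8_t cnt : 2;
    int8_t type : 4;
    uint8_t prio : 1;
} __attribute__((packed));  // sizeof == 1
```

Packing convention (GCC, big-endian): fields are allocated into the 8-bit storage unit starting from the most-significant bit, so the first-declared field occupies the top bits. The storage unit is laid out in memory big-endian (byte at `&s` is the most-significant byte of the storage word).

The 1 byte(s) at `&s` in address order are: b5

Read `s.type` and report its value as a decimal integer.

-6

[0]=0xb5 (big-endian) → word 0xb5
tag [7+:1] = (word>>7) & 0x1 = 1
cnt [5+:2] = (word>>5) & 0x3 = 1
type [1+:4] = (word>>1) & 0xf = 10  ←
prio [0+:1] = (word>>0) & 0x1 = 1
type signed 4b, MSB=1: 10 - 16 = -6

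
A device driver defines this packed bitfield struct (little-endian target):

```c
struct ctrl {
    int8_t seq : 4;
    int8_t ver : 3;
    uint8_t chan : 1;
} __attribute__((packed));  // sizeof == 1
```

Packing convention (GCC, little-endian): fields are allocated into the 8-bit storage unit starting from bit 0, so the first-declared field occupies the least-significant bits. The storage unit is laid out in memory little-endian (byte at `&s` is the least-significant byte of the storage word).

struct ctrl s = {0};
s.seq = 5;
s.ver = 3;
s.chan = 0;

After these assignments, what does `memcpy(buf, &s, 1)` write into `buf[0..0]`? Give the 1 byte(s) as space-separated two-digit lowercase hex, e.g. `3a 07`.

35

seq:4 = 5 → 0x5 << 0 → word 0x05
ver:3 = 3 → 0x3 << 4 → word 0x35
chan:1 = 0 → 0x0 << 7 → word 0x35
word = 0x35 → little-endian bytes:
  [0]=0x35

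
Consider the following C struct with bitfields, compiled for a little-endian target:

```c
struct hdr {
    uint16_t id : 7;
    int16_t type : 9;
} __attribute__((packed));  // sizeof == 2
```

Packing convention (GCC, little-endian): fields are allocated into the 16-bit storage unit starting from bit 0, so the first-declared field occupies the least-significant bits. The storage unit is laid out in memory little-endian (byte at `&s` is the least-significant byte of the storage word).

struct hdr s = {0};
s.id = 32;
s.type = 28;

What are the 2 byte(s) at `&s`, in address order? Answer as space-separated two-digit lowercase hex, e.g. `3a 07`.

id (7b) val=32 bits=0x20 at bit 0: 0x0020
type (9b) val=28 bits=0x1c at bit 7: 0x0e20
word = 0x0e20 → little-endian bytes:
  [0]=0x20  [1]=0x0e

20 0e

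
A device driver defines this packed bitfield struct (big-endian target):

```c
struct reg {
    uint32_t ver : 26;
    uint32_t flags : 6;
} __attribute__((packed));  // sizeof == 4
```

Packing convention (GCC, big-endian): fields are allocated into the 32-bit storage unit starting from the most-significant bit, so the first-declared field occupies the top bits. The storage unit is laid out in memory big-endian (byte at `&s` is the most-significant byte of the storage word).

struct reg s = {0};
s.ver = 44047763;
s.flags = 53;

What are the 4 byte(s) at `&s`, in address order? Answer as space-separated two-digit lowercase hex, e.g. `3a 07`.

a8 07 64 f5

ver (26b) val=44047763 bits=0x2a01d93 at bit 6: 0xa80764c0
flags (6b) val=53 bits=0x35 at bit 0: 0xa80764f5
word = 0xa80764f5 → big-endian bytes:
  [0]=0xa8  [1]=0x07  [2]=0x64  [3]=0xf5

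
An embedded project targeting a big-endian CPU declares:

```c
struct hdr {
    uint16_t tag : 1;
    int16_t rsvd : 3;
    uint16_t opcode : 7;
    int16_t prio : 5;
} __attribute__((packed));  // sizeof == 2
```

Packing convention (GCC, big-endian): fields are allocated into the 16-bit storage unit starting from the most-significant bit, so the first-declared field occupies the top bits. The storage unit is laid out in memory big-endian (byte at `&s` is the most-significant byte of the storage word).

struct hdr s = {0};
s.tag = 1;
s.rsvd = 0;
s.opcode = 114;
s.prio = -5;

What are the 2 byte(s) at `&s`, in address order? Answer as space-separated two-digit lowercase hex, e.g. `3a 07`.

8e 5b

tag (1b) val=1 bits=0x1 at bit 15: 0x8000
rsvd (3b) val=0 bits=0x0 at bit 12: 0x8000
opcode (7b) val=114 bits=0x72 at bit 5: 0x8e40
prio (5b) val=-5 bits=0x1b at bit 0: 0x8e5b
word = 0x8e5b → big-endian bytes:
  [0]=0x8e  [1]=0x5b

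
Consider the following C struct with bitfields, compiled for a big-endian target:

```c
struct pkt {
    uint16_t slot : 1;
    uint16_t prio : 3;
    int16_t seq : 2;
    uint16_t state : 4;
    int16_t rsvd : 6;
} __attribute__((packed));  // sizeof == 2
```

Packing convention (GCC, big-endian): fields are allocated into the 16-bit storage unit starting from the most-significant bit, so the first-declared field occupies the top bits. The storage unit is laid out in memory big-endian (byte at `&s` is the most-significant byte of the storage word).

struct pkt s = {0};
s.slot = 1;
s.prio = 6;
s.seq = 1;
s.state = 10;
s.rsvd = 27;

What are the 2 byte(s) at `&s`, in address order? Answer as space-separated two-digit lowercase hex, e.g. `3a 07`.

e6 9b

slot:1 = 1 → 0x1 << 15 → word 0x8000
prio:3 = 6 → 0x6 << 12 → word 0xe000
seq:2 = 1 → 0x1 << 10 → word 0xe400
state:4 = 10 → 0xa << 6 → word 0xe680
rsvd:6 = 27 → 0x1b << 0 → word 0xe69b
word = 0xe69b → big-endian bytes:
  [0]=0xe6  [1]=0x9b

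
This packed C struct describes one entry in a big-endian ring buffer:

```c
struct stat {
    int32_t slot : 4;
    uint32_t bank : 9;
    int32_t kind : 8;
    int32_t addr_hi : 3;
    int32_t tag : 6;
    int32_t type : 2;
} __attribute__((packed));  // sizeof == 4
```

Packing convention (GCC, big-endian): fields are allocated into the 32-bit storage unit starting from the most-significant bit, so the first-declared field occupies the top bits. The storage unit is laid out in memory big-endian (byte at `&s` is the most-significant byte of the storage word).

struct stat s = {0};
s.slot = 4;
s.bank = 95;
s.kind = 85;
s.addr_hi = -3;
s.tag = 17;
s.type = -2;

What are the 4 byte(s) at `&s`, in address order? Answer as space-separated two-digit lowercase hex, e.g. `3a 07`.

42 fa ad 46

slot:4 = 4 → 0x4 << 28 → word 0x40000000
bank:9 = 95 → 0x5f << 19 → word 0x42f80000
kind:8 = 85 → 0x55 << 11 → word 0x42faa800
addr_hi:3 = -3 → 0x5 << 8 → word 0x42faad00
tag:6 = 17 → 0x11 << 2 → word 0x42faad44
type:2 = -2 → 0x2 << 0 → word 0x42faad46
word = 0x42faad46 → big-endian bytes:
  [0]=0x42  [1]=0xfa  [2]=0xad  [3]=0x46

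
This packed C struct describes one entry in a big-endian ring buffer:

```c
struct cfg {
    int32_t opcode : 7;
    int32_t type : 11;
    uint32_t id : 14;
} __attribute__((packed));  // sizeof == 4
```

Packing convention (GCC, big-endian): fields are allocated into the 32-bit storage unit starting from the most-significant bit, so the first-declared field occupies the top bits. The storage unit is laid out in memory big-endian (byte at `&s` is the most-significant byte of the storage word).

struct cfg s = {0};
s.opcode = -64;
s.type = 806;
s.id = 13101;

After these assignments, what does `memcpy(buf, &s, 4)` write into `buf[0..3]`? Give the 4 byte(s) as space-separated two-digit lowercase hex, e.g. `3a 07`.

[25+:7] opcode=-64 & 0x7f = 0x40; word=0x80000000
[14+:11] type=806 & 0x7ff = 0x326; word=0x80c98000
[0+:14] id=13101 & 0x3fff = 0x332d; word=0x80c9b32d
word = 0x80c9b32d → big-endian bytes:
  [0]=0x80  [1]=0xc9  [2]=0xb3  [3]=0x2d

80 c9 b3 2d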